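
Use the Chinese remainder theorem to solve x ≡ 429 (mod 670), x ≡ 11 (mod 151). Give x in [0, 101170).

Write x = 429 + 670·k. Then 670·k ≡ 11 − 429 ≡ 35 (mod 151).
Need 670⁻¹ mod 151. Extended Euclid on (151, 66):
151 = 2*66 + 19
66 = 3*19 + 9
19 = 2*9 + 1
9 = 9*1 + 0
Back-substitute:
1 = 19 − 2·9
1 = −2·66 + 7·19
1 = 7·151 − 16·66
670⁻¹ ≡ 135 (mod 151), so k ≡ 135·35 ≡ 44 (mod 151).
x = 429 + 670·44 = 29909.

29909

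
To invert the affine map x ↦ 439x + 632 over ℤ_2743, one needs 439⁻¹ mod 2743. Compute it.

1837

gcd(2743, 439) by repeated division:
2743 = 6×439 + 109
439 = 4×109 + 3
109 = 36×3 + 1
3 = 3×1 + 0
gcd = 1, so the inverse exists. Back-substitute:
1 = 109 − 36·3
1 = −36·439 + 145·109
1 = 145·2743 − 906·439
So 439·(-906) ≡ 1 (mod 2743), and -906 ≡ 1837 (mod 2743).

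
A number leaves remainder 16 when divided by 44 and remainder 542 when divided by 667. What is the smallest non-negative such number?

25888

Write x = 16 + 44·k. Then 44·k ≡ 542 − 16 ≡ 526 (mod 667).
Need 44⁻¹ mod 667. Extended Euclid on (667, 44):
667 = 15*44 + 7
44 = 6*7 + 2
7 = 3*2 + 1
2 = 2*1 + 0
Back-substitute:
1 = 7 − 3·2
1 = −3·44 + 19·7
1 = 19·667 − 288·44
44⁻¹ ≡ 379 (mod 667), so k ≡ 379·526 ≡ 588 (mod 667).
x = 16 + 44·588 = 25888.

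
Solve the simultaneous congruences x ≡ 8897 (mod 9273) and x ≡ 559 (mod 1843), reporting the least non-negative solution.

Write x = 8897 + 9273·k. Then 9273·k ≡ 559 − 8897 ≡ 877 (mod 1843).
Need 9273⁻¹ mod 1843. Extended Euclid on (1843, 58):
1843 = 31*58 + 45
58 = 1*45 + 13
45 = 3*13 + 6
13 = 2*6 + 1
6 = 6*1 + 0
Back-substitute:
1 = 13 − 2·6
1 = −2·45 + 7·13
1 = 7·58 − 9·45
1 = −9·1843 + 286·58
9273⁻¹ ≡ 286 (mod 1843), so k ≡ 286·877 ≡ 174 (mod 1843).
x = 8897 + 9273·174 = 1622399.

1622399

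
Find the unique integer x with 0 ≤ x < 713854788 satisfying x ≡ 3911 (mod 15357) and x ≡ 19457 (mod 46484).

145188989

Write x = 3911 + 15357·k. Then 15357·k ≡ 19457 − 3911 ≡ 15546 (mod 46484).
Need 15357⁻¹ mod 46484. Extended Euclid on (46484, 15357):
46484 = 3*15357 + 413
15357 = 37*413 + 76
413 = 5*76 + 33
76 = 2*33 + 10
33 = 3*10 + 3
10 = 3*3 + 1
3 = 3*1 + 0
Back-substitute:
1 = 10 − 3·3
1 = −3·33 + 10·10
1 = 10·76 − 23·33
1 = −23·413 + 125·76
1 = 125·15357 − 4648·413
1 = −4648·46484 + 14069·15357
15357⁻¹ ≡ 14069 (mod 46484), so k ≡ 14069·15546 ≡ 9454 (mod 46484).
x = 3911 + 15357·9454 = 145188989.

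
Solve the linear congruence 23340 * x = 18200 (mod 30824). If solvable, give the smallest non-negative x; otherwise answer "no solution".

3692

First find gcd(23340, 30824):
30824 = 1×23340 + 7484
23340 = 3×7484 + 888
7484 = 8×888 + 380
888 = 2×380 + 128
380 = 2×128 + 124
128 = 1×124 + 4
124 = 31×4 + 0
gcd = 4 and 4 | 18200, so solutions exist. Divide through by 4: 5835x ≡ 4550 (mod 7706).
Now find 5835⁻¹ mod 7706:
7706 = 1·5835 + 1871
5835 = 3·1871 + 222
1871 = 8·222 + 95
222 = 2·95 + 32
95 = 2·32 + 31
32 = 1·31 + 1
31 = 31·1 + 0
Back-substitute:
1 = 32 − 31
1 = −95 + 3·32
1 = 3·222 − 7·95
1 = −7·1871 + 59·222
1 = 59·5835 − 184·1871
1 = −184·7706 + 243·5835
So 5835⁻¹ ≡ 243 (mod 7706).
Then x ≡ 243·4550 ≡ 3692 (mod 7706); the smallest non-negative solution is x = 3692.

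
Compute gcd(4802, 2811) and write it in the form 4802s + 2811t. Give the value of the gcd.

Euclidean algorithm:
4802 = 1*2811 + 1991
2811 = 1*1991 + 820
1991 = 2*820 + 351
820 = 2*351 + 118
351 = 2*118 + 115
118 = 1*115 + 3
115 = 38*3 + 1
3 = 3*1 + 0
gcd(4802, 2811) = 1.
Back-substituting:
1 = 115 − 38·3
1 = −38·118 + 39·115
1 = 39·351 − 116·118
1 = −116·820 + 271·351
1 = 271·1991 − 658·820
1 = −658·2811 + 929·1991
1 = 929·4802 − 1587·2811
So 1 = (929)·4802 + (-1587)·2811.

1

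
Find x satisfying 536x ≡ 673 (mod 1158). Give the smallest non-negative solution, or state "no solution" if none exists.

gcd(536, 1158):
1158 = 2×536 + 86
536 = 6×86 + 20
86 = 4×20 + 6
20 = 3×6 + 2
6 = 3×2 + 0
gcd = 2, but 2 ∤ 673, so the congruence has no solution.

no solution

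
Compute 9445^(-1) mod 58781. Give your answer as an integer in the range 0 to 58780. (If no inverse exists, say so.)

Apply the Euclidean algorithm to 58781 and 9445:
58781 = 6*9445 + 2111
9445 = 4*2111 + 1001
2111 = 2*1001 + 109
1001 = 9*109 + 20
109 = 5*20 + 9
20 = 2*9 + 2
9 = 4*2 + 1
2 = 2*1 + 0
gcd = 1, so the inverse exists. Back-substitute:
1 = 9 − 4·2
1 = −4·20 + 9·9
1 = 9·109 − 49·20
1 = −49·1001 + 450·109
1 = 450·2111 − 949·1001
1 = −949·9445 + 4246·2111
1 = 4246·58781 − 26425·9445
Thus 9445·(-26425) ≡ 1 (mod 58781); reducing, -26425 mod 58781 = 32356.

32356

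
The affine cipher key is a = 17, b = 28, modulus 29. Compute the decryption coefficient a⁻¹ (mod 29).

Apply the Euclidean algorithm to 29 and 17:
29 = 1·17 + 12
17 = 1·12 + 5
12 = 2·5 + 2
5 = 2·2 + 1
2 = 2·1 + 0
Since gcd(17, 29) = 1, back-substitute to write 1 as a combination:
1 = 5 − 2·2
1 = −2·12 + 5·5
1 = 5·17 − 7·12
1 = −7·29 + 12·17
So 17·12 ≡ 1 (mod 29).

12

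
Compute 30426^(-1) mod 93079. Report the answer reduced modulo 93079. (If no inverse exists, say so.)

Extended Euclidean algorithm:
93079 = 3*30426 + 1801
30426 = 16*1801 + 1610
1801 = 1*1610 + 191
1610 = 8*191 + 82
191 = 2*82 + 27
82 = 3*27 + 1
27 = 27*1 + 0
The gcd is 1. Working backward:
1 = 82 − 3·27
1 = −3·191 + 7·82
1 = 7·1610 − 59·191
1 = −59·1801 + 66·1610
1 = 66·30426 − 1115·1801
1 = −1115·93079 + 3411·30426
So 30426·3411 ≡ 1 (mod 93079).

3411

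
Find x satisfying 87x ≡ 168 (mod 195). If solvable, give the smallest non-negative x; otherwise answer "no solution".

First find gcd(87, 195):
195 = 2*87 + 21
87 = 4*21 + 3
21 = 7*3 + 0
gcd = 3 and 3 | 168, so solutions exist. Divide through by 3: 29x ≡ 56 (mod 65).
Now find 29⁻¹ mod 65:
65 = 2×29 + 7
29 = 4×7 + 1
7 = 7×1 + 0
Back-substitute:
1 = 29 − 4·7
1 = −4·65 + 9·29
So 29⁻¹ ≡ 9 (mod 65).
Then x ≡ 9·56 ≡ 49 (mod 65); the smallest non-negative solution is x = 49.

49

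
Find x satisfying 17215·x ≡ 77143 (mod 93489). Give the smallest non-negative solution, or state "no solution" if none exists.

238

First find gcd(17215, 93489):
93489 = 5×17215 + 7414
17215 = 2×7414 + 2387
7414 = 3×2387 + 253
2387 = 9×253 + 110
253 = 2×110 + 33
110 = 3×33 + 11
33 = 3×11 + 0
gcd = 11 and 11 | 77143, so solutions exist. Divide through by 11: 1565x ≡ 7013 (mod 8499).
Now find 1565⁻¹ mod 8499:
8499 = 5*1565 + 674
1565 = 2*674 + 217
674 = 3*217 + 23
217 = 9*23 + 10
23 = 2*10 + 3
10 = 3*3 + 1
3 = 3*1 + 0
Back-substitute:
1 = 10 − 3·3
1 = −3·23 + 7·10
1 = 7·217 − 66·23
1 = −66·674 + 205·217
1 = 205·1565 − 476·674
1 = −476·8499 + 2585·1565
So 1565⁻¹ ≡ 2585 (mod 8499).
Then x ≡ 2585·7013 ≡ 238 (mod 8499); the smallest non-negative solution is x = 238.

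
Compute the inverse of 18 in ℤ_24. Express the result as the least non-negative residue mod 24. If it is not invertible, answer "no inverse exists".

no inverse exists

Euclidean algorithm on 24, 18:
24 = 1×18 + 6
18 = 3×6 + 0
gcd(18, 24) = 6 ≠ 1, so 18 has no multiplicative inverse modulo 24.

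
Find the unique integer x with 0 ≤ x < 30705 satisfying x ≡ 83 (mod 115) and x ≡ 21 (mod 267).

2958

Write x = 83 + 115·k. Then 115·k ≡ 21 − 83 ≡ 205 (mod 267).
Need 115⁻¹ mod 267. Extended Euclid on (267, 115):
267 = 2*115 + 37
115 = 3*37 + 4
37 = 9*4 + 1
4 = 4*1 + 0
Back-substitute:
1 = 37 − 9·4
1 = −9·115 + 28·37
1 = 28·267 − 65·115
115⁻¹ ≡ 202 (mod 267), so k ≡ 202·205 ≡ 25 (mod 267).
x = 83 + 115·25 = 2958.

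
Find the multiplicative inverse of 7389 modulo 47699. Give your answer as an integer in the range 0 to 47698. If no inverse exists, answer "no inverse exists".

Extended Euclidean algorithm:
47699 = 6*7389 + 3365
7389 = 2*3365 + 659
3365 = 5*659 + 70
659 = 9*70 + 29
70 = 2*29 + 12
29 = 2*12 + 5
12 = 2*5 + 2
5 = 2*2 + 1
2 = 2*1 + 0
gcd = 1, so the inverse exists. Back-substitute:
1 = 5 − 2·2
1 = −2·12 + 5·5
1 = 5·29 − 12·12
1 = −12·70 + 29·29
1 = 29·659 − 273·70
1 = −273·3365 + 1394·659
1 = 1394·7389 − 3061·3365
1 = −3061·47699 + 19760·7389
So 7389·19760 ≡ 1 (mod 47699).

19760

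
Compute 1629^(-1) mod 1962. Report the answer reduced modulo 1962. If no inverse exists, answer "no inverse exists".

no inverse exists

Euclidean algorithm on 1962, 1629:
1962 = 1×1629 + 333
1629 = 4×333 + 297
333 = 1×297 + 36
297 = 8×36 + 9
36 = 4×9 + 0
The gcd is 9, not 1, hence no inverse exists.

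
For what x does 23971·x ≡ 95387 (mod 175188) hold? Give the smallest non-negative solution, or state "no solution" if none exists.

112925

First find gcd(23971, 175188):
175188 = 7×23971 + 7391
23971 = 3×7391 + 1798
7391 = 4×1798 + 199
1798 = 9×199 + 7
199 = 28×7 + 3
7 = 2×3 + 1
3 = 3×1 + 0
gcd = 1, so a unique solution mod 175188 exists.
Back-substitute for the Bézout coefficients:
1 = 7 − 2·3
1 = −2·199 + 57·7
1 = 57·1798 − 515·199
1 = −515·7391 + 2117·1798
1 = 2117·23971 − 6866·7391
1 = −6866·175188 + 50179·23971
So 23971·(50179) ≡ 1 (mod 175188), giving 23971⁻¹ ≡ 50179.
x ≡ 23971⁻¹·95387 ≡ 50179·95387 ≡ 112925 (mod 175188).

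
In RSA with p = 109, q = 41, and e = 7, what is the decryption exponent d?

3703

φ(n) = (p−1)(q−1) = 108·40 = 4320.
Need d with 7·d ≡ 1 (mod 4320). Apply the extended Euclidean algorithm:
4320 = 617*7 + 1
7 = 7*1 + 0
Back-substitute:
1 = 4320 − 617·7
So 7·(-617) ≡ 1 (mod 4320), hence d ≡ -617 ≡ 3703 (mod 4320).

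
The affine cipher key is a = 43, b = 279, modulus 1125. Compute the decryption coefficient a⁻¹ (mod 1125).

157

Run Euclid on (1125, 43):
1125 = 26·43 + 7
43 = 6·7 + 1
7 = 7·1 + 0
Since gcd(43, 1125) = 1, back-substitute to write 1 as a combination:
1 = 43 − 6·7
1 = −6·1125 + 157·43
So 43·157 ≡ 1 (mod 1125).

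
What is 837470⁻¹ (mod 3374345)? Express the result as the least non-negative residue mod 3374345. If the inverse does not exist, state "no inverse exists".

Compute gcd(837470, 3374345):
3374345 = 4·837470 + 24465
837470 = 34·24465 + 5660
24465 = 4·5660 + 1825
5660 = 3·1825 + 185
1825 = 9·185 + 160
185 = 1·160 + 25
160 = 6·25 + 10
25 = 2·10 + 5
10 = 2·5 + 0
The gcd is 5, not 1, hence no inverse exists.

no inverse exists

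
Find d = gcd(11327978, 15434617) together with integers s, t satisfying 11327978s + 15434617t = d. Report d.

Apply Euclid's algorithm to 15434617 and 11327978:
15434617 = 1*11327978 + 4106639
11327978 = 2*4106639 + 3114700
4106639 = 1*3114700 + 991939
3114700 = 3*991939 + 138883
991939 = 7*138883 + 19758
138883 = 7*19758 + 577
19758 = 34*577 + 140
577 = 4*140 + 17
140 = 8*17 + 4
17 = 4*4 + 1
4 = 4*1 + 0
gcd(11327978, 15434617) = 1.
Working backward:
1 = 17 − 4·4
1 = −4·140 + 33·17
1 = 33·577 − 136·140
1 = −136·19758 + 4657·577
1 = 4657·138883 − 32735·19758
1 = −32735·991939 + 233802·138883
1 = 233802·3114700 − 734141·991939
1 = −734141·4106639 + 967943·3114700
1 = 967943·11327978 − 2670027·4106639
1 = −2670027·15434617 + 3637970·11327978
So 1 = (-2670027)·15434617 + (3637970)·11327978.

1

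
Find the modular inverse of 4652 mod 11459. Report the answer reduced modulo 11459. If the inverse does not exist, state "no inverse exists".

gcd(11459, 4652) by repeated division:
11459 = 2*4652 + 2155
4652 = 2*2155 + 342
2155 = 6*342 + 103
342 = 3*103 + 33
103 = 3*33 + 4
33 = 8*4 + 1
4 = 4*1 + 0
The gcd is 1. Working backward:
1 = 33 − 8·4
1 = −8·103 + 25·33
1 = 25·342 − 83·103
1 = −83·2155 + 523·342
1 = 523·4652 − 1129·2155
1 = −1129·11459 + 2781·4652
So 4652·2781 ≡ 1 (mod 11459).

2781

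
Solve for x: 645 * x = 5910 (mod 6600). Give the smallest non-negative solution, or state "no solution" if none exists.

398

First find gcd(645, 6600):
6600 = 10×645 + 150
645 = 4×150 + 45
150 = 3×45 + 15
45 = 3×15 + 0
gcd = 15 and 15 | 5910, so solutions exist. Divide through by 15: 43x ≡ 394 (mod 440).
Now find 43⁻¹ mod 440:
440 = 10·43 + 10
43 = 4·10 + 3
10 = 3·3 + 1
3 = 3·1 + 0
Back-substitute:
1 = 10 − 3·3
1 = −3·43 + 13·10
1 = 13·440 − 133·43
So 43·(-133) ≡ 1 (mod 440), i.e. 43⁻¹ ≡ 307.
Then x ≡ 307·394 ≡ 398 (mod 440); the smallest non-negative solution is x = 398.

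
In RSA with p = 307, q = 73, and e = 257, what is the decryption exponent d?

φ(n) = (p−1)(q−1) = 306·72 = 22032.
Need d with 257·d ≡ 1 (mod 22032). Apply the extended Euclidean algorithm:
22032 = 85*257 + 187
257 = 1*187 + 70
187 = 2*70 + 47
70 = 1*47 + 23
47 = 2*23 + 1
23 = 23*1 + 0
Back-substitute:
1 = 47 − 2·23
1 = −2·70 + 3·47
1 = 3·187 − 8·70
1 = −8·257 + 11·187
1 = 11·22032 − 943·257
So 257·(-943) ≡ 1 (mod 22032), hence d ≡ -943 ≡ 21089 (mod 22032).

21089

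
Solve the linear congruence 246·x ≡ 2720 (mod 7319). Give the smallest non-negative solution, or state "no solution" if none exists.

6497

First find gcd(246, 7319):
7319 = 29*246 + 185
246 = 1*185 + 61
185 = 3*61 + 2
61 = 30*2 + 1
2 = 2*1 + 0
gcd = 1, so a unique solution mod 7319 exists.
Back-substitute for the Bézout coefficients:
1 = 61 − 30·2
1 = −30·185 + 91·61
1 = 91·246 − 121·185
1 = −121·7319 + 3600·246
So 246·(3600) ≡ 1 (mod 7319), giving 246⁻¹ ≡ 3600.
x ≡ 246⁻¹·2720 ≡ 3600·2720 ≡ 6497 (mod 7319).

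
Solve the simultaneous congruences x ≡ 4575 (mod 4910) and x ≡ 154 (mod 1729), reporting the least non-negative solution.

4649435

Write x = 4575 + 4910·k. Then 4910·k ≡ 154 − 4575 ≡ 766 (mod 1729).
Need 4910⁻¹ mod 1729. Extended Euclid on (1729, 1452):
1729 = 1·1452 + 277
1452 = 5·277 + 67
277 = 4·67 + 9
67 = 7·9 + 4
9 = 2·4 + 1
4 = 4·1 + 0
Back-substitute:
1 = 9 − 2·4
1 = −2·67 + 15·9
1 = 15·277 − 62·67
1 = −62·1452 + 325·277
1 = 325·1729 − 387·1452
4910⁻¹ ≡ 1342 (mod 1729), so k ≡ 1342·766 ≡ 946 (mod 1729).
x = 4575 + 4910·946 = 4649435.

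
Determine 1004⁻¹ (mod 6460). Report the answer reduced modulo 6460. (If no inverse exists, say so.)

Compute gcd(1004, 6460):
6460 = 6*1004 + 436
1004 = 2*436 + 132
436 = 3*132 + 40
132 = 3*40 + 12
40 = 3*12 + 4
12 = 3*4 + 0
Since gcd = 4 > 1, 1004 is not a unit mod 6460.

no inverse exists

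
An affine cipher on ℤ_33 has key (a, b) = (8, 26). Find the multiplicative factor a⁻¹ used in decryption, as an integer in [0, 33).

Extended Euclidean algorithm:
33 = 4*8 + 1
8 = 8*1 + 0
The gcd is 1. Working backward:
1 = 33 − 4·8
Thus 8·(-4) ≡ 1 (mod 33); reducing, -4 mod 33 = 29.

29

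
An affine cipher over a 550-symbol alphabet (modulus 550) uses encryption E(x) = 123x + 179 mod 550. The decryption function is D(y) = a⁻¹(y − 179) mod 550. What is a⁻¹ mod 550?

Extended Euclidean algorithm:
550 = 4×123 + 58
123 = 2×58 + 7
58 = 8×7 + 2
7 = 3×2 + 1
2 = 2×1 + 0
The gcd is 1. Working backward:
1 = 7 − 3·2
1 = −3·58 + 25·7
1 = 25·123 − 53·58
1 = −53·550 + 237·123
So 123·237 ≡ 1 (mod 550).

237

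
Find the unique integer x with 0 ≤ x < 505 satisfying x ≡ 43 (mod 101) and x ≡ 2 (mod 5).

Write x = 43 + 101·k. Then 101·k ≡ 2 − 43 ≡ 4 (mod 5).
Need 101⁻¹ mod 5. Extended Euclid on (5, 1):
5 = 5·1 + 0
101⁻¹ ≡ 1 (mod 5), so k ≡ 1·4 ≡ 4 (mod 5).
x = 43 + 101·4 = 447.

447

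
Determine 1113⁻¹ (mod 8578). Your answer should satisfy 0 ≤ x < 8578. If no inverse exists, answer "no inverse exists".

2605

Run Euclid on (8578, 1113):
8578 = 7*1113 + 787
1113 = 1*787 + 326
787 = 2*326 + 135
326 = 2*135 + 56
135 = 2*56 + 23
56 = 2*23 + 10
23 = 2*10 + 3
10 = 3*3 + 1
3 = 3*1 + 0
Since gcd(1113, 8578) = 1, back-substitute to write 1 as a combination:
1 = 10 − 3·3
1 = −3·23 + 7·10
1 = 7·56 − 17·23
1 = −17·135 + 41·56
1 = 41·326 − 99·135
1 = −99·787 + 239·326
1 = 239·1113 − 338·787
1 = −338·8578 + 2605·1113
So 1113·2605 ≡ 1 (mod 8578).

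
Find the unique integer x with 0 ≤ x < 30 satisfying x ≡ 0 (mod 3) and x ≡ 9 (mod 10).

Write x = 0 + 3·k. Then 3·k ≡ 9 − 0 ≡ 9 (mod 10).
Need 3⁻¹ mod 10. Extended Euclid on (10, 3):
10 = 3*3 + 1
3 = 3*1 + 0
Back-substitute:
1 = 10 − 3·3
3⁻¹ ≡ 7 (mod 10), so k ≡ 7·9 ≡ 3 (mod 10).
x = 0 + 3·3 = 9.

9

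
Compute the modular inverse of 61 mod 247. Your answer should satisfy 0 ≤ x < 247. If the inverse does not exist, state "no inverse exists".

gcd(247, 61) by repeated division:
247 = 4×61 + 3
61 = 20×3 + 1
3 = 3×1 + 0
The gcd is 1. Working backward:
1 = 61 − 20·3
1 = −20·247 + 81·61
So 61·81 ≡ 1 (mod 247).

81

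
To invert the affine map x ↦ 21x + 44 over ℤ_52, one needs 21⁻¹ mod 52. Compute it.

5

Extended Euclidean algorithm:
52 = 2×21 + 10
21 = 2×10 + 1
10 = 10×1 + 0
The gcd is 1. Working backward:
1 = 21 − 2·10
1 = −2·52 + 5·21
So 21·5 ≡ 1 (mod 52).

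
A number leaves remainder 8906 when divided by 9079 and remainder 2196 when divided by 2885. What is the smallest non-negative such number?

Write x = 8906 + 9079·k. Then 9079·k ≡ 2196 − 8906 ≡ 1945 (mod 2885).
Need 9079⁻¹ mod 2885. Extended Euclid on (2885, 424):
2885 = 6·424 + 341
424 = 1·341 + 83
341 = 4·83 + 9
83 = 9·9 + 2
9 = 4·2 + 1
2 = 2·1 + 0
Back-substitute:
1 = 9 − 4·2
1 = −4·83 + 37·9
1 = 37·341 − 152·83
1 = −152·424 + 189·341
1 = 189·2885 − 1286·424
9079⁻¹ ≡ 1599 (mod 2885), so k ≡ 1599·1945 ≡ 25 (mod 2885).
x = 8906 + 9079·25 = 235881.

235881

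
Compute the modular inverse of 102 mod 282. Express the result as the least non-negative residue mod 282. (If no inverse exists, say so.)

no inverse exists

Compute gcd(102, 282):
282 = 2*102 + 78
102 = 1*78 + 24
78 = 3*24 + 6
24 = 4*6 + 0
gcd(102, 282) = 6 ≠ 1, so 102 has no multiplicative inverse modulo 282.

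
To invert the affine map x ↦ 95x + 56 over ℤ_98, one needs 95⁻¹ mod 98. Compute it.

65

gcd(98, 95) by repeated division:
98 = 1*95 + 3
95 = 31*3 + 2
3 = 1*2 + 1
2 = 2*1 + 0
The gcd is 1. Working backward:
1 = 3 − 2
1 = −95 + 32·3
1 = 32·98 − 33·95
Thus 95·(-33) ≡ 1 (mod 98); reducing, -33 mod 98 = 65.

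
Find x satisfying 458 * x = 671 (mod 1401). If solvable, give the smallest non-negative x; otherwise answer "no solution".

First find gcd(458, 1401):
1401 = 3×458 + 27
458 = 16×27 + 26
27 = 1×26 + 1
26 = 26×1 + 0
gcd = 1, so a unique solution mod 1401 exists.
Back-substitute for the Bézout coefficients:
1 = 27 − 26
1 = −458 + 17·27
1 = 17·1401 − 52·458
So 458·(-52) ≡ 1 (mod 1401), giving 458⁻¹ ≡ 1349.
x ≡ 458⁻¹·671 ≡ 1349·671 ≡ 133 (mod 1401).

133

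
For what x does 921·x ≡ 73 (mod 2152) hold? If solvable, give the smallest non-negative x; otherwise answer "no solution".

1617

First find gcd(921, 2152):
2152 = 2*921 + 310
921 = 2*310 + 301
310 = 1*301 + 9
301 = 33*9 + 4
9 = 2*4 + 1
4 = 4*1 + 0
gcd = 1, so a unique solution mod 2152 exists.
Back-substitute for the Bézout coefficients:
1 = 9 − 2·4
1 = −2·301 + 67·9
1 = 67·310 − 69·301
1 = −69·921 + 205·310
1 = 205·2152 − 479·921
So 921·(-479) ≡ 1 (mod 2152), giving 921⁻¹ ≡ 1673.
x ≡ 921⁻¹·73 ≡ 1673·73 ≡ 1617 (mod 2152).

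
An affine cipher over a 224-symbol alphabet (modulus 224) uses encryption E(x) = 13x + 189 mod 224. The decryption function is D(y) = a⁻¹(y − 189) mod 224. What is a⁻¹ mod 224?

69

Extended Euclidean algorithm:
224 = 17·13 + 3
13 = 4·3 + 1
3 = 3·1 + 0
gcd = 1, so the inverse exists. Back-substitute:
1 = 13 − 4·3
1 = −4·224 + 69·13
So 13·69 ≡ 1 (mod 224).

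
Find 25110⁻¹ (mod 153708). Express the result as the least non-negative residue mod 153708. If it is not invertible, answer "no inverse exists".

no inverse exists

Compute gcd(25110, 153708):
153708 = 6×25110 + 3048
25110 = 8×3048 + 726
3048 = 4×726 + 144
726 = 5×144 + 6
144 = 24×6 + 0
Since gcd = 6 > 1, 25110 is not a unit mod 153708.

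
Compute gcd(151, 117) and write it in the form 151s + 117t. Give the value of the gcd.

Euclidean algorithm:
151 = 1*117 + 34
117 = 3*34 + 15
34 = 2*15 + 4
15 = 3*4 + 3
4 = 1*3 + 1
3 = 3*1 + 0
gcd(151, 117) = 1.
Express as a combination:
1 = 4 − 3
1 = −15 + 4·4
1 = 4·34 − 9·15
1 = −9·117 + 31·34
1 = 31·151 − 40·117
So 1 = (31)·151 + (-40)·117.

1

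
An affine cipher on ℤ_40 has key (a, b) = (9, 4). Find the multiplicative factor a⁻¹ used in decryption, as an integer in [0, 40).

9

Run Euclid on (40, 9):
40 = 4×9 + 4
9 = 2×4 + 1
4 = 4×1 + 0
gcd = 1, so the inverse exists. Back-substitute:
1 = 9 − 2·4
1 = −2·40 + 9·9
So 9·9 ≡ 1 (mod 40).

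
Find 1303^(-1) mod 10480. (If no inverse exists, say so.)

2807

gcd(10480, 1303) by repeated division:
10480 = 8×1303 + 56
1303 = 23×56 + 15
56 = 3×15 + 11
15 = 1×11 + 4
11 = 2×4 + 3
4 = 1×3 + 1
3 = 3×1 + 0
The gcd is 1. Working backward:
1 = 4 − 3
1 = −11 + 3·4
1 = 3·15 − 4·11
1 = −4·56 + 15·15
1 = 15·1303 − 349·56
1 = −349·10480 + 2807·1303
So 1303·2807 ≡ 1 (mod 10480).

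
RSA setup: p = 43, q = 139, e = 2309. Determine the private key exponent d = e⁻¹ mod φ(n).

1973

φ(n) = (p−1)(q−1) = 42·138 = 5796.
Need d with 2309·d ≡ 1 (mod 5796). Apply the extended Euclidean algorithm:
5796 = 2·2309 + 1178
2309 = 1·1178 + 1131
1178 = 1·1131 + 47
1131 = 24·47 + 3
47 = 15·3 + 2
3 = 1·2 + 1
2 = 2·1 + 0
Back-substitute:
1 = 3 − 2
1 = −47 + 16·3
1 = 16·1131 − 385·47
1 = −385·1178 + 401·1131
1 = 401·2309 − 786·1178
1 = −786·5796 + 1973·2309
So 2309·1973 ≡ 1 (mod 5796), hence d = 1973.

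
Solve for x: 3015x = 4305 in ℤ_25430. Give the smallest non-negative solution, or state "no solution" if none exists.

4885

First find gcd(3015, 25430):
25430 = 8·3015 + 1310
3015 = 2·1310 + 395
1310 = 3·395 + 125
395 = 3·125 + 20
125 = 6·20 + 5
20 = 4·5 + 0
gcd = 5 and 5 | 4305, so solutions exist. Divide through by 5: 603x ≡ 861 (mod 5086).
Now find 603⁻¹ mod 5086:
5086 = 8*603 + 262
603 = 2*262 + 79
262 = 3*79 + 25
79 = 3*25 + 4
25 = 6*4 + 1
4 = 4*1 + 0
Back-substitute:
1 = 25 − 6·4
1 = −6·79 + 19·25
1 = 19·262 − 63·79
1 = −63·603 + 145·262
1 = 145·5086 − 1223·603
So 603·(-1223) ≡ 1 (mod 5086), i.e. 603⁻¹ ≡ 3863.
Then x ≡ 3863·861 ≡ 4885 (mod 5086); the smallest non-negative solution is x = 4885.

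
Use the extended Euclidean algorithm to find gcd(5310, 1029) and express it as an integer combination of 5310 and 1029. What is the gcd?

Repeated division:
5310 = 5*1029 + 165
1029 = 6*165 + 39
165 = 4*39 + 9
39 = 4*9 + 3
9 = 3*3 + 0
gcd(5310, 1029) = 3.
Back-substituting:
3 = 39 − 4·9
3 = −4·165 + 17·39
3 = 17·1029 − 106·165
3 = −106·5310 + 547·1029
So 3 = (-106)·5310 + (547)·1029.

3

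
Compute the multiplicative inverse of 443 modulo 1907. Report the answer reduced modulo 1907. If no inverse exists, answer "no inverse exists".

gcd(1907, 443) by repeated division:
1907 = 4×443 + 135
443 = 3×135 + 38
135 = 3×38 + 21
38 = 1×21 + 17
21 = 1×17 + 4
17 = 4×4 + 1
4 = 4×1 + 0
The gcd is 1. Working backward:
1 = 17 − 4·4
1 = −4·21 + 5·17
1 = 5·38 − 9·21
1 = −9·135 + 32·38
1 = 32·443 − 105·135
1 = −105·1907 + 452·443
So 443·452 ≡ 1 (mod 1907).

452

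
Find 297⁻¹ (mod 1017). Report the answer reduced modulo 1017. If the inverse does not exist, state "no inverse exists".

no inverse exists

Compute gcd(297, 1017):
1017 = 3·297 + 126
297 = 2·126 + 45
126 = 2·45 + 36
45 = 1·36 + 9
36 = 4·9 + 0
The gcd is 9, not 1, hence no inverse exists.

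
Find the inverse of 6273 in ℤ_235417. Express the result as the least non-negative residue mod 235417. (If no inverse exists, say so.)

Extended Euclidean algorithm:
235417 = 37*6273 + 3316
6273 = 1*3316 + 2957
3316 = 1*2957 + 359
2957 = 8*359 + 85
359 = 4*85 + 19
85 = 4*19 + 9
19 = 2*9 + 1
9 = 9*1 + 0
The gcd is 1. Working backward:
1 = 19 − 2·9
1 = −2·85 + 9·19
1 = 9·359 − 38·85
1 = −38·2957 + 313·359
1 = 313·3316 − 351·2957
1 = −351·6273 + 664·3316
1 = 664·235417 − 24919·6273
So 6273·(-24919) ≡ 1 (mod 235417), and -24919 ≡ 210498 (mod 235417).

210498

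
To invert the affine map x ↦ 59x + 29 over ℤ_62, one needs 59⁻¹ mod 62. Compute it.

41

gcd(62, 59) by repeated division:
62 = 1·59 + 3
59 = 19·3 + 2
3 = 1·2 + 1
2 = 2·1 + 0
The gcd is 1. Working backward:
1 = 3 − 2
1 = −59 + 20·3
1 = 20·62 − 21·59
So 59·(-21) ≡ 1 (mod 62), and -21 ≡ 41 (mod 62).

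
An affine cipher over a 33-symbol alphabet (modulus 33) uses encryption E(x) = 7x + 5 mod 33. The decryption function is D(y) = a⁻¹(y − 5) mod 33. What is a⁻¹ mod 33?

19

Extended Euclidean algorithm:
33 = 4*7 + 5
7 = 1*5 + 2
5 = 2*2 + 1
2 = 2*1 + 0
gcd = 1, so the inverse exists. Back-substitute:
1 = 5 − 2·2
1 = −2·7 + 3·5
1 = 3·33 − 14·7
Thus 7·(-14) ≡ 1 (mod 33); reducing, -14 mod 33 = 19.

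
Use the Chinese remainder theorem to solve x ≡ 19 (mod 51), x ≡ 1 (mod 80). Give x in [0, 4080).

2161

Write x = 19 + 51·k. Then 51·k ≡ 1 − 19 ≡ 62 (mod 80).
Need 51⁻¹ mod 80. Extended Euclid on (80, 51):
80 = 1×51 + 29
51 = 1×29 + 22
29 = 1×22 + 7
22 = 3×7 + 1
7 = 7×1 + 0
Back-substitute:
1 = 22 − 3·7
1 = −3·29 + 4·22
1 = 4·51 − 7·29
1 = −7·80 + 11·51
51⁻¹ ≡ 11 (mod 80), so k ≡ 11·62 ≡ 42 (mod 80).
x = 19 + 51·42 = 2161.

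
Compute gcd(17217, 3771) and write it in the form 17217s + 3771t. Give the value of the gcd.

9

Repeated division:
17217 = 4×3771 + 2133
3771 = 1×2133 + 1638
2133 = 1×1638 + 495
1638 = 3×495 + 153
495 = 3×153 + 36
153 = 4×36 + 9
36 = 4×9 + 0
gcd(17217, 3771) = 9.
Express as a combination:
9 = 153 − 4·36
9 = −4·495 + 13·153
9 = 13·1638 − 43·495
9 = −43·2133 + 56·1638
9 = 56·3771 − 99·2133
9 = −99·17217 + 452·3771
So 9 = (-99)·17217 + (452)·3771.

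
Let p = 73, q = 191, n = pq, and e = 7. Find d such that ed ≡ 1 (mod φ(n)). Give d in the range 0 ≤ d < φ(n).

φ(n) = (p−1)(q−1) = 72·190 = 13680.
Need d with 7·d ≡ 1 (mod 13680). Apply the extended Euclidean algorithm:
13680 = 1954*7 + 2
7 = 3*2 + 1
2 = 2*1 + 0
Back-substitute:
1 = 7 − 3·2
1 = −3·13680 + 5863·7
So 7·5863 ≡ 1 (mod 13680), hence d = 5863.

5863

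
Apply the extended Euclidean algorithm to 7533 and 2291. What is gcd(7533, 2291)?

Apply Euclid's algorithm to 7533 and 2291:
7533 = 3×2291 + 660
2291 = 3×660 + 311
660 = 2×311 + 38
311 = 8×38 + 7
38 = 5×7 + 3
7 = 2×3 + 1
3 = 3×1 + 0
gcd(7533, 2291) = 1.
Working backward:
1 = 7 − 2·3
1 = −2·38 + 11·7
1 = 11·311 − 90·38
1 = −90·660 + 191·311
1 = 191·2291 − 663·660
1 = −663·7533 + 2180·2291
So 1 = (-663)·7533 + (2180)·2291.

1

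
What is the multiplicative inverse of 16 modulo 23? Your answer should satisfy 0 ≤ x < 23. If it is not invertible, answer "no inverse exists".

gcd(23, 16) by repeated division:
23 = 1·16 + 7
16 = 2·7 + 2
7 = 3·2 + 1
2 = 2·1 + 0
gcd = 1, so the inverse exists. Back-substitute:
1 = 7 − 3·2
1 = −3·16 + 7·7
1 = 7·23 − 10·16
Thus 16·(-10) ≡ 1 (mod 23); reducing, -10 mod 23 = 13.

13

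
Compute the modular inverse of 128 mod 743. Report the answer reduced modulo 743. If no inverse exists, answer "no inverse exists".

238

gcd(743, 128) by repeated division:
743 = 5·128 + 103
128 = 1·103 + 25
103 = 4·25 + 3
25 = 8·3 + 1
3 = 3·1 + 0
gcd = 1, so the inverse exists. Back-substitute:
1 = 25 − 8·3
1 = −8·103 + 33·25
1 = 33·128 − 41·103
1 = −41·743 + 238·128
So 128·238 ≡ 1 (mod 743).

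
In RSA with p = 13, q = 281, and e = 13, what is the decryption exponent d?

517

φ(n) = (p−1)(q−1) = 12·280 = 3360.
Need d with 13·d ≡ 1 (mod 3360). Apply the extended Euclidean algorithm:
3360 = 258×13 + 6
13 = 2×6 + 1
6 = 6×1 + 0
Back-substitute:
1 = 13 − 2·6
1 = −2·3360 + 517·13
So 13·517 ≡ 1 (mod 3360), hence d = 517.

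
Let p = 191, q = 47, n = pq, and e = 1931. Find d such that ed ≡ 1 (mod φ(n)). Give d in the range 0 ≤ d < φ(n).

φ(n) = (p−1)(q−1) = 190·46 = 8740.
Need d with 1931·d ≡ 1 (mod 8740). Apply the extended Euclidean algorithm:
8740 = 4*1931 + 1016
1931 = 1*1016 + 915
1016 = 1*915 + 101
915 = 9*101 + 6
101 = 16*6 + 5
6 = 1*5 + 1
5 = 5*1 + 0
Back-substitute:
1 = 6 − 5
1 = −101 + 17·6
1 = 17·915 − 154·101
1 = −154·1016 + 171·915
1 = 171·1931 − 325·1016
1 = −325·8740 + 1471·1931
So 1931·1471 ≡ 1 (mod 8740), hence d = 1471.

1471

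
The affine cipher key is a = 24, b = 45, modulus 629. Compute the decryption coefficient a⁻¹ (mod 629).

498

Run Euclid on (629, 24):
629 = 26*24 + 5
24 = 4*5 + 4
5 = 1*4 + 1
4 = 4*1 + 0
The gcd is 1. Working backward:
1 = 5 − 4
1 = −24 + 5·5
1 = 5·629 − 131·24
Hence 24⁻¹ ≡ -131 ≡ 498 (mod 629).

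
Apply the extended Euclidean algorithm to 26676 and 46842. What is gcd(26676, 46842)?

Euclidean algorithm:
46842 = 1*26676 + 20166
26676 = 1*20166 + 6510
20166 = 3*6510 + 636
6510 = 10*636 + 150
636 = 4*150 + 36
150 = 4*36 + 6
36 = 6*6 + 0
gcd(26676, 46842) = 6.
Working backward:
6 = 150 − 4·36
6 = −4·636 + 17·150
6 = 17·6510 − 174·636
6 = −174·20166 + 539·6510
6 = 539·26676 − 713·20166
6 = −713·46842 + 1252·26676
So 6 = (-713)·46842 + (1252)·26676.

6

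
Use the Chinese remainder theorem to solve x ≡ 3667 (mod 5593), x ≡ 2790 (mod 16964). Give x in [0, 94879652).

80089834

Write x = 3667 + 5593·k. Then 5593·k ≡ 2790 − 3667 ≡ 16087 (mod 16964).
Need 5593⁻¹ mod 16964. Extended Euclid on (16964, 5593):
16964 = 3·5593 + 185
5593 = 30·185 + 43
185 = 4·43 + 13
43 = 3·13 + 4
13 = 3·4 + 1
4 = 4·1 + 0
Back-substitute:
1 = 13 − 3·4
1 = −3·43 + 10·13
1 = 10·185 − 43·43
1 = −43·5593 + 1300·185
1 = 1300·16964 − 3943·5593
5593⁻¹ ≡ 13021 (mod 16964), so k ≡ 13021·16087 ≡ 14319 (mod 16964).
x = 3667 + 5593·14319 = 80089834.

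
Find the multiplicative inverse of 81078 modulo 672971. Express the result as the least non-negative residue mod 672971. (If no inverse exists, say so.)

310821

Extended Euclidean algorithm:
672971 = 8·81078 + 24347
81078 = 3·24347 + 8037
24347 = 3·8037 + 236
8037 = 34·236 + 13
236 = 18·13 + 2
13 = 6·2 + 1
2 = 2·1 + 0
The gcd is 1. Working backward:
1 = 13 − 6·2
1 = −6·236 + 109·13
1 = 109·8037 − 3712·236
1 = −3712·24347 + 11245·8037
1 = 11245·81078 − 37447·24347
1 = −37447·672971 + 310821·81078
So 81078·310821 ≡ 1 (mod 672971).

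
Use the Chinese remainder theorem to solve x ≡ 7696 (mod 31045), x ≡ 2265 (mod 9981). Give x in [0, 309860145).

151972971

Write x = 7696 + 31045·k. Then 31045·k ≡ 2265 − 7696 ≡ 4550 (mod 9981).
Need 31045⁻¹ mod 9981. Extended Euclid on (9981, 1102):
9981 = 9·1102 + 63
1102 = 17·63 + 31
63 = 2·31 + 1
31 = 31·1 + 0
Back-substitute:
1 = 63 − 2·31
1 = −2·1102 + 35·63
1 = 35·9981 − 317·1102
31045⁻¹ ≡ 9664 (mod 9981), so k ≡ 9664·4550 ≡ 4895 (mod 9981).
x = 7696 + 31045·4895 = 151972971.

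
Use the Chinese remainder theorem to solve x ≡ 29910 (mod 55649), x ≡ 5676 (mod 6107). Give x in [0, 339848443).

67420849

Write x = 29910 + 55649·k. Then 55649·k ≡ 5676 − 29910 ≡ 194 (mod 6107).
Need 55649⁻¹ mod 6107. Extended Euclid on (6107, 686):
6107 = 8·686 + 619
686 = 1·619 + 67
619 = 9·67 + 16
67 = 4·16 + 3
16 = 5·3 + 1
3 = 3·1 + 0
Back-substitute:
1 = 16 − 5·3
1 = −5·67 + 21·16
1 = 21·619 − 194·67
1 = −194·686 + 215·619
1 = 215·6107 − 1914·686
55649⁻¹ ≡ 4193 (mod 6107), so k ≡ 4193·194 ≡ 1211 (mod 6107).
x = 29910 + 55649·1211 = 67420849.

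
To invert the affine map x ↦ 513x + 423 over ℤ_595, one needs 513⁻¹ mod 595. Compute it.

Extended Euclidean algorithm:
595 = 1·513 + 82
513 = 6·82 + 21
82 = 3·21 + 19
21 = 1·19 + 2
19 = 9·2 + 1
2 = 2·1 + 0
Since gcd(513, 595) = 1, back-substitute to write 1 as a combination:
1 = 19 − 9·2
1 = −9·21 + 10·19
1 = 10·82 − 39·21
1 = −39·513 + 244·82
1 = 244·595 − 283·513
So 513·(-283) ≡ 1 (mod 595), and -283 ≡ 312 (mod 595).

312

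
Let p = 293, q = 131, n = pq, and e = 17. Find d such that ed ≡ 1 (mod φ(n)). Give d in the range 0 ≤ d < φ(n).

φ(n) = (p−1)(q−1) = 292·130 = 37960.
Need d with 17·d ≡ 1 (mod 37960). Apply the extended Euclidean algorithm:
37960 = 2232·17 + 16
17 = 1·16 + 1
16 = 16·1 + 0
Back-substitute:
1 = 17 − 16
1 = −37960 + 2233·17
So 17·2233 ≡ 1 (mod 37960), hence d = 2233.

2233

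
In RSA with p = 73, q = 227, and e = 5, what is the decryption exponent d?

6509

φ(n) = (p−1)(q−1) = 72·226 = 16272.
Need d with 5·d ≡ 1 (mod 16272). Apply the extended Euclidean algorithm:
16272 = 3254×5 + 2
5 = 2×2 + 1
2 = 2×1 + 0
Back-substitute:
1 = 5 − 2·2
1 = −2·16272 + 6509·5
So 5·6509 ≡ 1 (mod 16272), hence d = 6509.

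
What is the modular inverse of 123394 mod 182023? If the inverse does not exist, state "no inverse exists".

161228

gcd(182023, 123394) by repeated division:
182023 = 1*123394 + 58629
123394 = 2*58629 + 6136
58629 = 9*6136 + 3405
6136 = 1*3405 + 2731
3405 = 1*2731 + 674
2731 = 4*674 + 35
674 = 19*35 + 9
35 = 3*9 + 8
9 = 1*8 + 1
8 = 8*1 + 0
Since gcd(123394, 182023) = 1, back-substitute to write 1 as a combination:
1 = 9 − 8
1 = −35 + 4·9
1 = 4·674 − 77·35
1 = −77·2731 + 312·674
1 = 312·3405 − 389·2731
1 = −389·6136 + 701·3405
1 = 701·58629 − 6698·6136
1 = −6698·123394 + 14097·58629
1 = 14097·182023 − 20795·123394
Hence 123394⁻¹ ≡ -20795 ≡ 161228 (mod 182023).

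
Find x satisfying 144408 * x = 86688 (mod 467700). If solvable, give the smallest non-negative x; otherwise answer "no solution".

26636

First find gcd(144408, 467700):
467700 = 3×144408 + 34476
144408 = 4×34476 + 6504
34476 = 5×6504 + 1956
6504 = 3×1956 + 636
1956 = 3×636 + 48
636 = 13×48 + 12
48 = 4×12 + 0
gcd = 12 and 12 | 86688, so solutions exist. Divide through by 12: 12034x ≡ 7224 (mod 38975).
Now find 12034⁻¹ mod 38975:
38975 = 3×12034 + 2873
12034 = 4×2873 + 542
2873 = 5×542 + 163
542 = 3×163 + 53
163 = 3×53 + 4
53 = 13×4 + 1
4 = 4×1 + 0
Back-substitute:
1 = 53 − 13·4
1 = −13·163 + 40·53
1 = 40·542 − 133·163
1 = −133·2873 + 705·542
1 = 705·12034 − 2953·2873
1 = −2953·38975 + 9564·12034
So 12034⁻¹ ≡ 9564 (mod 38975).
Then x ≡ 9564·7224 ≡ 26636 (mod 38975); the smallest non-negative solution is x = 26636.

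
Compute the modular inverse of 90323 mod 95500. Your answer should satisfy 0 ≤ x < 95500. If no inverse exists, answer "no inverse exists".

76887

Apply the Euclidean algorithm to 95500 and 90323:
95500 = 1*90323 + 5177
90323 = 17*5177 + 2314
5177 = 2*2314 + 549
2314 = 4*549 + 118
549 = 4*118 + 77
118 = 1*77 + 41
77 = 1*41 + 36
41 = 1*36 + 5
36 = 7*5 + 1
5 = 5*1 + 0
The gcd is 1. Working backward:
1 = 36 − 7·5
1 = −7·41 + 8·36
1 = 8·77 − 15·41
1 = −15·118 + 23·77
1 = 23·549 − 107·118
1 = −107·2314 + 451·549
1 = 451·5177 − 1009·2314
1 = −1009·90323 + 17604·5177
1 = 17604·95500 − 18613·90323
So 90323·(-18613) ≡ 1 (mod 95500), and -18613 ≡ 76887 (mod 95500).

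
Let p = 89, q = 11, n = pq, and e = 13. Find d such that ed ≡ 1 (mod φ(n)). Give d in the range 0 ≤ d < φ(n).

677

φ(n) = (p−1)(q−1) = 88·10 = 880.
Need d with 13·d ≡ 1 (mod 880). Apply the extended Euclidean algorithm:
880 = 67×13 + 9
13 = 1×9 + 4
9 = 2×4 + 1
4 = 4×1 + 0
Back-substitute:
1 = 9 − 2·4
1 = −2·13 + 3·9
1 = 3·880 − 203·13
So 13·(-203) ≡ 1 (mod 880), hence d ≡ -203 ≡ 677 (mod 880).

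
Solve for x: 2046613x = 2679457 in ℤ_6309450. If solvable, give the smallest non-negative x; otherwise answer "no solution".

255439

First find gcd(2046613, 6309450):
6309450 = 3×2046613 + 169611
2046613 = 12×169611 + 11281
169611 = 15×11281 + 396
11281 = 28×396 + 193
396 = 2×193 + 10
193 = 19×10 + 3
10 = 3×3 + 1
3 = 3×1 + 0
gcd = 1, so a unique solution mod 6309450 exists.
Back-substitute for the Bézout coefficients:
1 = 10 − 3·3
1 = −3·193 + 58·10
1 = 58·396 − 119·193
1 = −119·11281 + 3390·396
1 = 3390·169611 − 50969·11281
1 = −50969·2046613 + 615018·169611
1 = 615018·6309450 − 1896023·2046613
So 2046613·(-1896023) ≡ 1 (mod 6309450), giving 2046613⁻¹ ≡ 4413427.
x ≡ 2046613⁻¹·2679457 ≡ 4413427·2679457 ≡ 255439 (mod 6309450).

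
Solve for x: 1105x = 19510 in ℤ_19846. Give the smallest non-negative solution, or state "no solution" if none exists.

First find gcd(1105, 19846):
19846 = 17×1105 + 1061
1105 = 1×1061 + 44
1061 = 24×44 + 5
44 = 8×5 + 4
5 = 1×4 + 1
4 = 4×1 + 0
gcd = 1, so a unique solution mod 19846 exists.
Back-substitute for the Bézout coefficients:
1 = 5 − 4
1 = −44 + 9·5
1 = 9·1061 − 217·44
1 = −217·1105 + 226·1061
1 = 226·19846 − 4059·1105
So 1105·(-4059) ≡ 1 (mod 19846), giving 1105⁻¹ ≡ 15787.
x ≡ 1105⁻¹·19510 ≡ 15787·19510 ≡ 14296 (mod 19846).

14296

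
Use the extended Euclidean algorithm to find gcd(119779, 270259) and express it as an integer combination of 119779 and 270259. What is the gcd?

Repeated division:
270259 = 2×119779 + 30701
119779 = 3×30701 + 27676
30701 = 1×27676 + 3025
27676 = 9×3025 + 451
3025 = 6×451 + 319
451 = 1×319 + 132
319 = 2×132 + 55
132 = 2×55 + 22
55 = 2×22 + 11
22 = 2×11 + 0
gcd(119779, 270259) = 11.
Working backward:
11 = 55 − 2·22
11 = −2·132 + 5·55
11 = 5·319 − 12·132
11 = −12·451 + 17·319
11 = 17·3025 − 114·451
11 = −114·27676 + 1043·3025
11 = 1043·30701 − 1157·27676
11 = −1157·119779 + 4514·30701
11 = 4514·270259 − 10185·119779
So 11 = (4514)·270259 + (-10185)·119779.

11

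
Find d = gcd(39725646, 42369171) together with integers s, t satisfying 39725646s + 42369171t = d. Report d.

3

Repeated division:
42369171 = 1×39725646 + 2643525
39725646 = 15×2643525 + 72771
2643525 = 36×72771 + 23769
72771 = 3×23769 + 1464
23769 = 16×1464 + 345
1464 = 4×345 + 84
345 = 4×84 + 9
84 = 9×9 + 3
9 = 3×3 + 0
gcd(39725646, 42369171) = 3.
Express as a combination:
3 = 84 − 9·9
3 = −9·345 + 37·84
3 = 37·1464 − 157·345
3 = −157·23769 + 2549·1464
3 = 2549·72771 − 7804·23769
3 = −7804·2643525 + 283493·72771
3 = 283493·39725646 − 4260199·2643525
3 = −4260199·42369171 + 4543692·39725646
So 3 = (-4260199)·42369171 + (4543692)·39725646.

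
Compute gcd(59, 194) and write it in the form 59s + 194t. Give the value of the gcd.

Euclidean algorithm:
194 = 3*59 + 17
59 = 3*17 + 8
17 = 2*8 + 1
8 = 8*1 + 0
gcd(59, 194) = 1.
Working backward:
1 = 17 − 2·8
1 = −2·59 + 7·17
1 = 7·194 − 23·59
So 1 = (7)·194 + (-23)·59.

1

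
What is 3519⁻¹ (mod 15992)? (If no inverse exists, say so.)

8839

Extended Euclidean algorithm:
15992 = 4*3519 + 1916
3519 = 1*1916 + 1603
1916 = 1*1603 + 313
1603 = 5*313 + 38
313 = 8*38 + 9
38 = 4*9 + 2
9 = 4*2 + 1
2 = 2*1 + 0
gcd = 1, so the inverse exists. Back-substitute:
1 = 9 − 4·2
1 = −4·38 + 17·9
1 = 17·313 − 140·38
1 = −140·1603 + 717·313
1 = 717·1916 − 857·1603
1 = −857·3519 + 1574·1916
1 = 1574·15992 − 7153·3519
So 3519·(-7153) ≡ 1 (mod 15992), and -7153 ≡ 8839 (mod 15992).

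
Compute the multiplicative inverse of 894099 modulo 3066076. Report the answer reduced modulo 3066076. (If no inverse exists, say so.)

Apply the Euclidean algorithm to 3066076 and 894099:
3066076 = 3×894099 + 383779
894099 = 2×383779 + 126541
383779 = 3×126541 + 4156
126541 = 30×4156 + 1861
4156 = 2×1861 + 434
1861 = 4×434 + 125
434 = 3×125 + 59
125 = 2×59 + 7
59 = 8×7 + 3
7 = 2×3 + 1
3 = 3×1 + 0
gcd = 1, so the inverse exists. Back-substitute:
1 = 7 − 2·3
1 = −2·59 + 17·7
1 = 17·125 − 36·59
1 = −36·434 + 125·125
1 = 125·1861 − 536·434
1 = −536·4156 + 1197·1861
1 = 1197·126541 − 36446·4156
1 = −36446·383779 + 110535·126541
1 = 110535·894099 − 257516·383779
1 = −257516·3066076 + 883083·894099
So 894099·883083 ≡ 1 (mod 3066076).

883083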